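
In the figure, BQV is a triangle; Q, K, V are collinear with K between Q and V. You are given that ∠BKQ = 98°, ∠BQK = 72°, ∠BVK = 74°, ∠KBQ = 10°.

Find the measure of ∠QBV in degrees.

1. ∠BQV = 72°  [K on ray QV]
2. ∠BVQ = 74°  [K on ray VQ]
3. ∠QBV = 34°  [△BQV]

∠QBV = 34°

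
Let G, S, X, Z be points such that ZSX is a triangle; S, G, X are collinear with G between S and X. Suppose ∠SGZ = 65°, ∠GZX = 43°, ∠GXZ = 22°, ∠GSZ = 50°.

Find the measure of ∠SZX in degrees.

∠SZX = 108°

1. ∠SXZ = 22°  [G on ray XS]
2. ∠XSZ = 50°  [G on ray SX]
3. ∠SZX = 108°  [△ZSX]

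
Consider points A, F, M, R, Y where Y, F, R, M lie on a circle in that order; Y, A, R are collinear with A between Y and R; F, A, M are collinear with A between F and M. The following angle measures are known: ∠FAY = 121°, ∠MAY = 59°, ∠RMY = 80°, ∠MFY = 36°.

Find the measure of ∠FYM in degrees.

∠FYM = 87°

1. ∠FYR = 23°  [△YAF]
2. ∠RFY = 100°  [cyclic YFRM, opposite ∠F+∠M]
3. ∠FRY = 57°  [△YFR]
4. ∠FMY = 57°  [same arc YF]
5. ∠FYM = 87°  [△YFM]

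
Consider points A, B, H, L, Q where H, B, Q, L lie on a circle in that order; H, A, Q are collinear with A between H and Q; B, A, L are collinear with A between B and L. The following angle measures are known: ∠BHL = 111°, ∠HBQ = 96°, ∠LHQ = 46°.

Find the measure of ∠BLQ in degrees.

1. ∠BQL = 69°  [cyclic HBQL, opposite ∠H+∠Q]
2. ∠LBQ = 46°  [same arc QL]
3. ∠BLQ = 65°  [△BQL]

∠BLQ = 65°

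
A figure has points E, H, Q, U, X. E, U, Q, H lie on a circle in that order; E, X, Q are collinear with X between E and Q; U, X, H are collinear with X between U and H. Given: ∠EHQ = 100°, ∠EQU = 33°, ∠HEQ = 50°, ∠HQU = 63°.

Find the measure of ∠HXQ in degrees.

1. ∠EQH = 30°  [△EQH]
2. ∠HUQ = 50°  [same arc QH]
3. ∠QHU = 67°  [△UQH]
4. ∠HXQ = 83°  [△QXH]

∠HXQ = 83°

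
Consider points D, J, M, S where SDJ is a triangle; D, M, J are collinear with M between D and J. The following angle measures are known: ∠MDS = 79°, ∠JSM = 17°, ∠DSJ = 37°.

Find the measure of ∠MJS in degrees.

1. ∠JDS = 79°  [M on ray DJ]
2. ∠DJS = 64°  [△SDJ]
3. ∠MJS = 64°  [M on ray JD]

∠MJS = 64°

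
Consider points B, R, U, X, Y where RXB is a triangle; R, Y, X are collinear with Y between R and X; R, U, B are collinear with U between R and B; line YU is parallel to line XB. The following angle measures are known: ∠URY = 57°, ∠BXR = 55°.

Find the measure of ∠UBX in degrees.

1. ∠BRX = 57°  [Y on RX, U on RB]
2. ∠RBX = 68°  [△RXB]
3. ∠UBX = 68°  [U on ray BR]

∠UBX = 68°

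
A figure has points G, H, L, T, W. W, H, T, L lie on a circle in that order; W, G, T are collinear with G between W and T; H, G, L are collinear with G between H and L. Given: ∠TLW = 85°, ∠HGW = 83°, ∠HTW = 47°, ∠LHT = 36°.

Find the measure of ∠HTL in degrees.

∠HTL = 106°

1. ∠THW = 95°  [cyclic WHTL, opposite ∠H+∠L]
2. ∠HWT = 38°  [△WHT]
3. ∠HLT = 38°  [same arc HT]
4. ∠HTL = 106°  [△HTL]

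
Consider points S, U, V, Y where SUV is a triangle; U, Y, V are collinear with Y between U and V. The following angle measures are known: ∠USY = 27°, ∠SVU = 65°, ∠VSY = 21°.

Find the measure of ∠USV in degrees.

1. ∠SVY = 65°  [Y on ray VU]
2. ∠SYV = 94°  [△SYV]
3. ∠SYU = 86°  [linear pair at Y on UV]
4. ∠SUY = 67°  [△SUY]
5. ∠SUV = 67°  [Y on ray UV]
6. ∠USV = 48°  [△SUV]

∠USV = 48°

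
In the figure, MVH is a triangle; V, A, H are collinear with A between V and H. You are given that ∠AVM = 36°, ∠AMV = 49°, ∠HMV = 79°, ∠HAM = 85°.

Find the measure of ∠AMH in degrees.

1. ∠HVM = 36°  [A on ray VH]
2. ∠MHV = 65°  [△MVH]
3. ∠AHM = 65°  [A on ray HV]
4. ∠AMH = 30°  [△MAH]

∠AMH = 30°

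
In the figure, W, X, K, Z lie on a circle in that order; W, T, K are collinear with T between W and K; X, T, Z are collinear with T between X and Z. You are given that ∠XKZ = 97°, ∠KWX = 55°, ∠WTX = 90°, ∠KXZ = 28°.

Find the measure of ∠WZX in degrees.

1. ∠XWZ = 83°  [cyclic WXKZ, opposite ∠W+∠K]
2. ∠WXZ = 35°  [△WTX]
3. ∠WZX = 62°  [△WXZ]

∠WZX = 62°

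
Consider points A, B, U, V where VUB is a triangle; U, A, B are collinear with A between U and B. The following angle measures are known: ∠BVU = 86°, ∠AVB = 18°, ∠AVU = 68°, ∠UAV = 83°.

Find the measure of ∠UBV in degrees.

1. ∠AUV = 29°  [△VUA]
2. ∠BUV = 29°  [A on ray UB]
3. ∠UBV = 65°  [△VUB]

∠UBV = 65°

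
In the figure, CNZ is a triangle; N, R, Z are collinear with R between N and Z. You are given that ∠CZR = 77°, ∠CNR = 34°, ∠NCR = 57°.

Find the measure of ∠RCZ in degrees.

1. ∠CRN = 89°  [△CNR]
2. ∠CRZ = 91°  [linear pair at R on NZ]
3. ∠RCZ = 12°  [△CRZ]

∠RCZ = 12°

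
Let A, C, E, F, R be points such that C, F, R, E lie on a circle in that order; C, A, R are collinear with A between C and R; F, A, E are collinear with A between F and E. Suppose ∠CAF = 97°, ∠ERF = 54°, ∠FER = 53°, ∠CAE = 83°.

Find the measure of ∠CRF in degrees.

1. ∠FAR = 83°  [linear pair at A on CR]
2. ∠EFR = 73°  [△FRE]
3. ∠CRF = 24°  [△FAR]

∠CRF = 24°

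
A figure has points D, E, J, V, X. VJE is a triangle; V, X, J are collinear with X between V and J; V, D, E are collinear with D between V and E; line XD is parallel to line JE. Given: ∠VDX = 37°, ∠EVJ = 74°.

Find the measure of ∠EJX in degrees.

1. ∠JEV = 37°  [XD∥JE, corresponding at D]
2. ∠EJV = 69°  [△VJE]
3. ∠EJX = 69°  [X on ray JV]

∠EJX = 69°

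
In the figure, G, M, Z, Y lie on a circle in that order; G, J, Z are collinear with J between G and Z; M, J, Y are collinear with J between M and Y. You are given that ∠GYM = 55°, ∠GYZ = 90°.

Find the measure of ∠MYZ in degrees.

1. ∠GZM = 55°  [same arc GM]
2. ∠GMZ = 90°  [cyclic GMZY, opposite ∠M+∠Y]
3. ∠MGZ = 35°  [△GMZ]
4. ∠MYZ = 35°  [same arc MZ]

∠MYZ = 35°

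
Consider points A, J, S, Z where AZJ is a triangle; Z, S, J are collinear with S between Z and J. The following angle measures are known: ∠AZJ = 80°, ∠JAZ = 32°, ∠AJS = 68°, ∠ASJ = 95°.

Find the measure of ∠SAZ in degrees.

1. ∠AZS = 80°  [S on ray ZJ]
2. ∠ASZ = 85°  [linear pair at S on ZJ]
3. ∠SAZ = 15°  [△AZS]

∠SAZ = 15°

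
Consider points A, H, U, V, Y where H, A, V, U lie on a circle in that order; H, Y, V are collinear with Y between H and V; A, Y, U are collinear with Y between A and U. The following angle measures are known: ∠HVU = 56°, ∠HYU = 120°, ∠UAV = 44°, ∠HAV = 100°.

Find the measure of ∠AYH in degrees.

1. ∠HAU = 56°  [same arc HU]
2. ∠AYV = 120°  [vertical angles at Y]
3. ∠AVH = 16°  [△AYV]
4. ∠AHV = 64°  [△HAV]
5. ∠AYH = 60°  [△HYA]

∠AYH = 60°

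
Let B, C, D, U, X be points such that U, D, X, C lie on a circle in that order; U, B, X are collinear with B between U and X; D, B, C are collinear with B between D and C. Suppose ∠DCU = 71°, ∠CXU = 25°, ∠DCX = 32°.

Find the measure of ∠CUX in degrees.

1. ∠CBX = 123°  [△XBC]
2. ∠CBU = 57°  [linear pair at B on UX]
3. ∠CUX = 52°  [△UBC]

∠CUX = 52°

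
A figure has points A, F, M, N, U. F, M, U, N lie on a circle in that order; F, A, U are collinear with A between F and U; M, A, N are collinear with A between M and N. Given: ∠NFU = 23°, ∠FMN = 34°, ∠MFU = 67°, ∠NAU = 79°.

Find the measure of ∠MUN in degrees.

1. ∠NMU = 23°  [same arc UN]
2. ∠MNU = 67°  [same arc MU]
3. ∠MUN = 90°  [△MUN]

∠MUN = 90°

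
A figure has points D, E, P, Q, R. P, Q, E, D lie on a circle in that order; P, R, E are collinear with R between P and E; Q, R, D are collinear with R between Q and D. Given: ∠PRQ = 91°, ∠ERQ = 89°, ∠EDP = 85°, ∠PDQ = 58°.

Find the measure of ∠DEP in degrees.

1. ∠DRP = 89°  [vertical angles at R]
2. ∠DPE = 33°  [△PRD]
3. ∠DEP = 62°  [△PED]

∠DEP = 62°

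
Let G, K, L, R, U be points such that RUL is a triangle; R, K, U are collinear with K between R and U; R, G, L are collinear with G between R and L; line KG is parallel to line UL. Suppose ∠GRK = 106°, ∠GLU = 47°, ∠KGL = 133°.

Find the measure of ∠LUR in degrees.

∠LUR = 27°

1. ∠LRU = 106°  [K on RU, G on RL]
2. ∠RLU = 47°  [G on ray LR]
3. ∠LUR = 27°  [△RUL]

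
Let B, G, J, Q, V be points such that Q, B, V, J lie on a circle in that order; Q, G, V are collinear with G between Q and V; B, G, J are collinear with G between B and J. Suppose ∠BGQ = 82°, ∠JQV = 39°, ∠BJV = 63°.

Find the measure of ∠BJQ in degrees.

∠BJQ = 43°

1. ∠JGV = 82°  [vertical angles at G]
2. ∠JGQ = 98°  [linear pair at G on QV]
3. ∠BJQ = 43°  [△QGJ]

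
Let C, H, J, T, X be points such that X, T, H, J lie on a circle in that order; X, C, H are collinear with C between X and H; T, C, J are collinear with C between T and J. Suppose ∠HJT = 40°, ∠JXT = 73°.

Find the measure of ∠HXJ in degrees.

∠HXJ = 33°

1. ∠JHT = 107°  [cyclic XTHJ, opposite ∠X+∠H]
2. ∠HTJ = 33°  [△THJ]
3. ∠HXJ = 33°  [same arc HJ]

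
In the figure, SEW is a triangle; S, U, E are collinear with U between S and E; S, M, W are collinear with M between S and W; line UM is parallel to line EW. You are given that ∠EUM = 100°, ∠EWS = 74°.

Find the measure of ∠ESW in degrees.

∠ESW = 26°

1. ∠MUS = 80°  [linear pair at U on SE]
2. ∠SMU = 74°  [UM∥EW, corresponding at M]
3. ∠MSU = 26°  [△SUM]
4. ∠ESW = 26°  [U on SE, M on SW]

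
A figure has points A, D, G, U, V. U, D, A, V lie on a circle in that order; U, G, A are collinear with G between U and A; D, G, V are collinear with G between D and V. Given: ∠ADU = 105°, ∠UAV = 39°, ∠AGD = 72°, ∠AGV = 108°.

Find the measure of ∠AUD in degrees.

∠AUD = 33°

1. ∠UDV = 39°  [same arc UV]
2. ∠DGU = 108°  [linear pair at G on UA]
3. ∠AUD = 33°  [△UGD]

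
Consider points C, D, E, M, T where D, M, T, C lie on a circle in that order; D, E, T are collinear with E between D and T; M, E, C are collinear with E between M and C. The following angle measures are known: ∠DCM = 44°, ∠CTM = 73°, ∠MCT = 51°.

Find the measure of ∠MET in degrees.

∠MET = 80°

1. ∠DTM = 44°  [same arc DM]
2. ∠CMT = 56°  [△MTC]
3. ∠MET = 80°  [△MET]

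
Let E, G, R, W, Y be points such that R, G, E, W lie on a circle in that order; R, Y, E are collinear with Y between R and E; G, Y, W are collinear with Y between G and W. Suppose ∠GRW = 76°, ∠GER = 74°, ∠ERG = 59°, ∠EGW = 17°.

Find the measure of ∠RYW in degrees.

∠RYW = 89°

1. ∠GWR = 74°  [same arc RG]
2. ∠ERW = 17°  [same arc EW]
3. ∠RYW = 89°  [△RYW]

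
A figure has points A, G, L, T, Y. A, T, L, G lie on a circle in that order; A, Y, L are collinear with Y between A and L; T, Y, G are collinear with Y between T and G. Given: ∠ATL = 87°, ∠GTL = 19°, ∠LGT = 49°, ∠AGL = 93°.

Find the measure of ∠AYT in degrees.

1. ∠GAL = 19°  [same arc LG]
2. ∠LAT = 49°  [same arc TL]
3. ∠ALG = 68°  [△ALG]
4. ∠ATG = 68°  [same arc AG]
5. ∠AYT = 63°  [△AYT]

∠AYT = 63°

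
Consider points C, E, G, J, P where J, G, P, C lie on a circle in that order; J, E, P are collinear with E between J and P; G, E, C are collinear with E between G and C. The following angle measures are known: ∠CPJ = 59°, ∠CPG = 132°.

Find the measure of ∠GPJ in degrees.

∠GPJ = 73°

1. ∠CGJ = 59°  [same arc JC]
2. ∠CJG = 48°  [cyclic JGPC, opposite ∠J+∠P]
3. ∠GCJ = 73°  [△JGC]
4. ∠GPJ = 73°  [same arc JG]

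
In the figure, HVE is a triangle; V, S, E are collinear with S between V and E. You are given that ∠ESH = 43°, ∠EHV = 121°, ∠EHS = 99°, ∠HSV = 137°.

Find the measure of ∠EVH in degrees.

1. ∠HES = 38°  [△HSE]
2. ∠HEV = 38°  [S on ray EV]
3. ∠EVH = 21°  [△HVE]

∠EVH = 21°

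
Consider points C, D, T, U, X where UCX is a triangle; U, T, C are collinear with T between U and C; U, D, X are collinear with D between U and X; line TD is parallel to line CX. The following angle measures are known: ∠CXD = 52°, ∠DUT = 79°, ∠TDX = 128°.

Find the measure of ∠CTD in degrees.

∠CTD = 131°

1. ∠TDU = 52°  [linear pair at D on UX]
2. ∠DTU = 49°  [△UTD]
3. ∠CTD = 131°  [linear pair at T on UC]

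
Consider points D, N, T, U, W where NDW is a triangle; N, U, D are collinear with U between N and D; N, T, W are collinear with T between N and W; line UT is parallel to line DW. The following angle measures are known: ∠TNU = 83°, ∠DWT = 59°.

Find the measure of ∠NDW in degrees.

∠NDW = 38°

1. ∠DNW = 83°  [U on ND, T on NW]
2. ∠DWN = 59°  [T on ray WN]
3. ∠NDW = 38°  [△NDW]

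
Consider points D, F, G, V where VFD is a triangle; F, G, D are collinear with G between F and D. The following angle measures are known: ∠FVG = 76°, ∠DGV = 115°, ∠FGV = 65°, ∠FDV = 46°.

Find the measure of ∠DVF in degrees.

∠DVF = 95°

1. ∠GFV = 39°  [△VFG]
2. ∠DFV = 39°  [G on ray FD]
3. ∠DVF = 95°  [△VFD]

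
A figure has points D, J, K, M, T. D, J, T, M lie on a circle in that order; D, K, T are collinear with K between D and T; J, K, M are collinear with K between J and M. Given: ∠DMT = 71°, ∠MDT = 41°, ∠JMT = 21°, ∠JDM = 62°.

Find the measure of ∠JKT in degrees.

1. ∠DJT = 109°  [cyclic DJTM, opposite ∠J+∠M]
2. ∠MJT = 41°  [same arc TM]
3. ∠JDT = 21°  [same arc JT]
4. ∠DTJ = 50°  [△DJT]
5. ∠JKT = 89°  [△JKT]

∠JKT = 89°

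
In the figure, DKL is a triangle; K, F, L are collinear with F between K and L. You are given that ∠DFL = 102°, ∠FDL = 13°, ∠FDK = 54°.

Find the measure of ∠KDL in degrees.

∠KDL = 67°

1. ∠DLF = 65°  [△DFL]
2. ∠DFK = 78°  [linear pair at F on KL]
3. ∠DKF = 48°  [△DKF]
4. ∠DLK = 65°  [F on ray LK]
5. ∠DKL = 48°  [F on ray KL]
6. ∠KDL = 67°  [△DKL]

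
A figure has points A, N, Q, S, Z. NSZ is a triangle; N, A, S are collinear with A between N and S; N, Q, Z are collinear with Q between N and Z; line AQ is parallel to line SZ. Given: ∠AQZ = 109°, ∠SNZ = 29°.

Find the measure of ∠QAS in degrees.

∠QAS = 100°

1. ∠AQN = 71°  [linear pair at Q on NZ]
2. ∠ANQ = 29°  [A on NS, Q on NZ]
3. ∠NAQ = 80°  [△NAQ]
4. ∠QAS = 100°  [linear pair at A on NS]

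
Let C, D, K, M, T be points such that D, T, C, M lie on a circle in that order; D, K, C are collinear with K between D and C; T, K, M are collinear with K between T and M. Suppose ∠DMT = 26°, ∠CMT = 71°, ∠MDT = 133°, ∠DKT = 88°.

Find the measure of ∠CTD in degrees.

1. ∠DCT = 26°  [same arc DT]
2. ∠CDT = 71°  [same arc TC]
3. ∠CTD = 83°  [△DTC]

∠CTD = 83°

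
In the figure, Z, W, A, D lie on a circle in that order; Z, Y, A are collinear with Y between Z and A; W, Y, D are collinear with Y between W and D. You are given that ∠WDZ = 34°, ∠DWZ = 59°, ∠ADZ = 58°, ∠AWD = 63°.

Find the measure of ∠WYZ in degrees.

∠WYZ = 97°

1. ∠WAZ = 34°  [same arc ZW]
2. ∠AYW = 83°  [△WYA]
3. ∠WYZ = 97°  [linear pair at Y on ZA]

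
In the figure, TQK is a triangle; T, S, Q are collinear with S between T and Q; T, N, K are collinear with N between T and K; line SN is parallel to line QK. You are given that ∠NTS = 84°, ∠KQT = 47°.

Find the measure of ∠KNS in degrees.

1. ∠KTQ = 84°  [S on TQ, N on TK]
2. ∠QKT = 49°  [△TQK]
3. ∠SNT = 49°  [SN∥QK, corresponding at N]
4. ∠KNS = 131°  [linear pair at N on TK]

∠KNS = 131°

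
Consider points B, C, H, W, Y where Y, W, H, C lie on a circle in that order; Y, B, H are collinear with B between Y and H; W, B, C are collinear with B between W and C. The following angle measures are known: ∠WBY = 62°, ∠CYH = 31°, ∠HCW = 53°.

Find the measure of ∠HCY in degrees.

1. ∠CBH = 62°  [vertical angles at B]
2. ∠CHY = 65°  [△HBC]
3. ∠HCY = 84°  [△YHC]

∠HCY = 84°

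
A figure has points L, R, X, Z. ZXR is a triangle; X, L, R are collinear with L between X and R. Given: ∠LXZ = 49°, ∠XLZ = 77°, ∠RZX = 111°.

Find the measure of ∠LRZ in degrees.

1. ∠RXZ = 49°  [L on ray XR]
2. ∠XRZ = 20°  [△ZXR]
3. ∠LRZ = 20°  [L on ray RX]

∠LRZ = 20°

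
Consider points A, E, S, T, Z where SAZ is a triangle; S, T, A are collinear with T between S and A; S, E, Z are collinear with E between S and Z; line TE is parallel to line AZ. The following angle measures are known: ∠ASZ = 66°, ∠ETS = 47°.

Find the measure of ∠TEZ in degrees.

∠TEZ = 113°

1. ∠EST = 66°  [T on SA, E on SZ]
2. ∠SET = 67°  [△STE]
3. ∠TEZ = 113°  [linear pair at E on SZ]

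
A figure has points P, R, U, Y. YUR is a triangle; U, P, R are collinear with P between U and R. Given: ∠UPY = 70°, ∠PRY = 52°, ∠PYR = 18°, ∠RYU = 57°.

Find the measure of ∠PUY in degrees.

1. ∠URY = 52°  [P on ray RU]
2. ∠RUY = 71°  [△YUR]
3. ∠PUY = 71°  [P on ray UR]

∠PUY = 71°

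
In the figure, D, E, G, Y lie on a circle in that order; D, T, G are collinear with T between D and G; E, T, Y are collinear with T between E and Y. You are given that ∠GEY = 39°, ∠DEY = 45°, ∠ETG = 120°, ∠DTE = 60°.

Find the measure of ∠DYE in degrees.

∠DYE = 21°

1. ∠GDY = 39°  [same arc GY]
2. ∠DTY = 120°  [vertical angles at T]
3. ∠DYE = 21°  [△DTY]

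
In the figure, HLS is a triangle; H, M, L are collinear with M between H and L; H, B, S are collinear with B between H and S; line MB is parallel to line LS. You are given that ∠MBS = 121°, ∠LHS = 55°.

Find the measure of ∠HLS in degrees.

∠HLS = 66°

1. ∠HBM = 59°  [linear pair at B on HS]
2. ∠BHM = 55°  [M on HL, B on HS]
3. ∠BMH = 66°  [△HMB]
4. ∠HLS = 66°  [MB∥LS, corresponding at M]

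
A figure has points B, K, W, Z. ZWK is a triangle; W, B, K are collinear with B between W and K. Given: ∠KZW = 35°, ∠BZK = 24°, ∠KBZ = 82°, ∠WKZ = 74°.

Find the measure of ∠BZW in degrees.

1. ∠KWZ = 71°  [△ZWK]
2. ∠WBZ = 98°  [linear pair at B on WK]
3. ∠BWZ = 71°  [B on ray WK]
4. ∠BZW = 11°  [△ZWB]

∠BZW = 11°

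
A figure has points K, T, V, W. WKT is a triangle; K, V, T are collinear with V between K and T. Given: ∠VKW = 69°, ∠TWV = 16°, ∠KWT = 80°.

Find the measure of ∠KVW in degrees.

1. ∠TKW = 69°  [V on ray KT]
2. ∠KTW = 31°  [△WKT]
3. ∠VTW = 31°  [V on ray TK]
4. ∠TVW = 133°  [△WVT]
5. ∠KVW = 47°  [linear pair at V on KT]

∠KVW = 47°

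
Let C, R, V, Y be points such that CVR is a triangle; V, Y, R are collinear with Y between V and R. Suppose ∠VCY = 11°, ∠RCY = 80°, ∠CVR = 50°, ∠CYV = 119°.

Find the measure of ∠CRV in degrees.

1. ∠CYR = 61°  [linear pair at Y on VR]
2. ∠CRY = 39°  [△CYR]
3. ∠CRV = 39°  [Y on ray RV]

∠CRV = 39°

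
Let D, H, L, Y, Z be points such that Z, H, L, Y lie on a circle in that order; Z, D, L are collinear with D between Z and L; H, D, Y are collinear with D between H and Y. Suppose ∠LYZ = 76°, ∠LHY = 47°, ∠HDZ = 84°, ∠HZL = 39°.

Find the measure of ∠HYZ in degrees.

∠HYZ = 37°

1. ∠LHZ = 104°  [cyclic ZHLY, opposite ∠H+∠Y]
2. ∠HLZ = 37°  [△ZHL]
3. ∠HYZ = 37°  [same arc ZH]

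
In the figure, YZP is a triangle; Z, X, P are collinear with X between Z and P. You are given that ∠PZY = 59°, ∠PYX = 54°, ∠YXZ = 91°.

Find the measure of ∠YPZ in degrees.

∠YPZ = 37°

1. ∠PXY = 89°  [linear pair at X on ZP]
2. ∠XPY = 37°  [△YXP]
3. ∠YPZ = 37°  [X on ray PZ]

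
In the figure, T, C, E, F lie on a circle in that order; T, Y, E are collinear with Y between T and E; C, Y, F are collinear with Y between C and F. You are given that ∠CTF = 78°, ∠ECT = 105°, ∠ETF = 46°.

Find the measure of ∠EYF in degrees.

1. ∠CEF = 102°  [cyclic TCEF, opposite ∠T+∠E]
2. ∠EFT = 75°  [cyclic TCEF, opposite ∠C+∠F]
3. ∠ECF = 46°  [same arc EF]
4. ∠FET = 59°  [△TEF]
5. ∠CFE = 32°  [△CEF]
6. ∠EYF = 89°  [△EYF]

∠EYF = 89°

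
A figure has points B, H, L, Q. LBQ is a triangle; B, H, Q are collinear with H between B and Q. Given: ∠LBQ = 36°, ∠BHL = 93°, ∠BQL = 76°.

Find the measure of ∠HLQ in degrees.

∠HLQ = 17°

1. ∠LHQ = 87°  [linear pair at H on BQ]
2. ∠HQL = 76°  [H on ray QB]
3. ∠HLQ = 17°  [△LHQ]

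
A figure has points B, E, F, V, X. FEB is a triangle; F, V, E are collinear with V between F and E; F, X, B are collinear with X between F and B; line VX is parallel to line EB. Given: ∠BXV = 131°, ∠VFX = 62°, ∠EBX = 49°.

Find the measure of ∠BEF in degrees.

∠BEF = 69°

1. ∠FXV = 49°  [linear pair at X on FB]
2. ∠FVX = 69°  [△FVX]
3. ∠BEF = 69°  [VX∥EB, corresponding at V]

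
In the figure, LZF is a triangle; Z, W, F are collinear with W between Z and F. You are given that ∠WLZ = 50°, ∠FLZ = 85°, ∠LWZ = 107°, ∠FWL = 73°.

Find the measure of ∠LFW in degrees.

1. ∠LZW = 23°  [△LZW]
2. ∠FZL = 23°  [W on ray ZF]
3. ∠LFZ = 72°  [△LZF]
4. ∠LFW = 72°  [W on ray FZ]

∠LFW = 72°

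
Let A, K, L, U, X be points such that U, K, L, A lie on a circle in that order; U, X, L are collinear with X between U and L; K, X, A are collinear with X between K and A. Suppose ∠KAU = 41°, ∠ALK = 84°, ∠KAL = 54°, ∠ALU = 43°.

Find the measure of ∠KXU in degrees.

∠KXU = 83°

1. ∠KUL = 54°  [same arc KL]
2. ∠AKU = 43°  [same arc UA]
3. ∠KXU = 83°  [△UXK]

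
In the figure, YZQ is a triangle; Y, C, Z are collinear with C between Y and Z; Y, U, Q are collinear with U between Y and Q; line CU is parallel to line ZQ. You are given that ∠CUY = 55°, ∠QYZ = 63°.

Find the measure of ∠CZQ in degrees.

1. ∠YQZ = 55°  [CU∥ZQ, corresponding at U]
2. ∠QZY = 62°  [△YZQ]
3. ∠CZQ = 62°  [C on ray ZY]

∠CZQ = 62°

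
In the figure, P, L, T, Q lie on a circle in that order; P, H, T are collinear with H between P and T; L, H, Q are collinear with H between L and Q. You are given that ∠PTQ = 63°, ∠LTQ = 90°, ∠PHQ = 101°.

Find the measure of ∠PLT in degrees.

∠PLT = 115°

1. ∠PLQ = 63°  [same arc PQ]
2. ∠LPQ = 90°  [cyclic PLTQ, opposite ∠P+∠T]
3. ∠LHT = 101°  [vertical angles at H]
4. ∠LQP = 27°  [△PLQ]
5. ∠LHP = 79°  [linear pair at H on PT]
6. ∠LTP = 27°  [same arc PL]
7. ∠LPT = 38°  [△PHL]
8. ∠PLT = 115°  [△PLT]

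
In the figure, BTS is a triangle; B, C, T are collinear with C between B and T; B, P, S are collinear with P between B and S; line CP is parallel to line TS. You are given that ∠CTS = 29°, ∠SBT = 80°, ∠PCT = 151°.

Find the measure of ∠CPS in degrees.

∠CPS = 109°

1. ∠BTS = 29°  [C on ray TB]
2. ∠BST = 71°  [△BTS]
3. ∠BPC = 71°  [CP∥TS, corresponding at P]
4. ∠CPS = 109°  [linear pair at P on BS]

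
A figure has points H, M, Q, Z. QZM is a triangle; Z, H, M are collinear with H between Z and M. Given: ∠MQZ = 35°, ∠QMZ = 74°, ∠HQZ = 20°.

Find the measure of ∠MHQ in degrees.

1. ∠MZQ = 71°  [△QZM]
2. ∠HZQ = 71°  [H on ray ZM]
3. ∠QHZ = 89°  [△QZH]
4. ∠MHQ = 91°  [linear pair at H on ZM]

∠MHQ = 91°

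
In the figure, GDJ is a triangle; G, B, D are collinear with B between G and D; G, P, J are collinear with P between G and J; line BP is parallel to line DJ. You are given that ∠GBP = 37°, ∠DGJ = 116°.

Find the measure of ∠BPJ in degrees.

1. ∠GDJ = 37°  [BP∥DJ, corresponding at B]
2. ∠DJG = 27°  [△GDJ]
3. ∠BPG = 27°  [BP∥DJ, corresponding at P]
4. ∠BPJ = 153°  [linear pair at P on GJ]

∠BPJ = 153°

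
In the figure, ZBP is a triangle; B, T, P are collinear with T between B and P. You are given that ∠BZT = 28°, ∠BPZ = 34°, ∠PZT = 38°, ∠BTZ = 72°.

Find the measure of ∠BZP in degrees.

1. ∠TBZ = 80°  [△ZBT]
2. ∠PBZ = 80°  [T on ray BP]
3. ∠BZP = 66°  [△ZBP]

∠BZP = 66°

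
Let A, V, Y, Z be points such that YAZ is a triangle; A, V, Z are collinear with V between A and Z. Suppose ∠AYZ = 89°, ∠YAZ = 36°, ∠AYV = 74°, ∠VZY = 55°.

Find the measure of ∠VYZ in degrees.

1. ∠VAY = 36°  [V on ray AZ]
2. ∠AVY = 70°  [△YAV]
3. ∠YVZ = 110°  [linear pair at V on AZ]
4. ∠VYZ = 15°  [△YVZ]

∠VYZ = 15°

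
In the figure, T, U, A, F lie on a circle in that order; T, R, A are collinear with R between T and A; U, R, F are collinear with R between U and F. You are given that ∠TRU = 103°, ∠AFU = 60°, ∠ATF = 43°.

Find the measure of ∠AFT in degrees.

∠AFT = 120°

1. ∠ARF = 103°  [vertical angles at R]
2. ∠FAT = 17°  [△ARF]
3. ∠AFT = 120°  [△TAF]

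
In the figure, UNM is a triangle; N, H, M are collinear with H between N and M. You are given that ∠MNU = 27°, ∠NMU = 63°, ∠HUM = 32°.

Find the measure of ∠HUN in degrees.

1. ∠HNU = 27°  [H on ray NM]
2. ∠HMU = 63°  [H on ray MN]
3. ∠MHU = 85°  [△UHM]
4. ∠NHU = 95°  [linear pair at H on NM]
5. ∠HUN = 58°  [△UNH]

∠HUN = 58°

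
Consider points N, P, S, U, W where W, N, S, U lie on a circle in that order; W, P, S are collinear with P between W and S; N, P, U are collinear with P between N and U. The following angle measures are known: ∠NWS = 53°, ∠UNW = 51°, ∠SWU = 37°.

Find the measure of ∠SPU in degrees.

1. ∠NUS = 53°  [same arc NS]
2. ∠USW = 51°  [same arc WU]
3. ∠SPU = 76°  [△SPU]

∠SPU = 76°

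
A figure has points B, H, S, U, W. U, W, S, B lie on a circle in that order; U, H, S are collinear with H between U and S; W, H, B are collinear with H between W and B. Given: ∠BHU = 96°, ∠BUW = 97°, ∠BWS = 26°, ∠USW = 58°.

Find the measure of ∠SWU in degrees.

∠SWU = 51°

1. ∠BHS = 84°  [linear pair at H on US]
2. ∠BSW = 83°  [cyclic UWSB, opposite ∠U+∠S]
3. ∠BUS = 26°  [same arc SB]
4. ∠SBW = 71°  [△WSB]
5. ∠BSU = 25°  [△SHB]
6. ∠SBU = 129°  [△USB]
7. ∠SWU = 51°  [cyclic UWSB, opposite ∠W+∠B]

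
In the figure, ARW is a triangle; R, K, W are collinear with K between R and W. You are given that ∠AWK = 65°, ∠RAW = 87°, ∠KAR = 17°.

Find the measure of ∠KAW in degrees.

∠KAW = 70°

1. ∠AWR = 65°  [K on ray WR]
2. ∠ARW = 28°  [△ARW]
3. ∠ARK = 28°  [K on ray RW]
4. ∠AKR = 135°  [△ARK]
5. ∠AKW = 45°  [linear pair at K on RW]
6. ∠KAW = 70°  [△AKW]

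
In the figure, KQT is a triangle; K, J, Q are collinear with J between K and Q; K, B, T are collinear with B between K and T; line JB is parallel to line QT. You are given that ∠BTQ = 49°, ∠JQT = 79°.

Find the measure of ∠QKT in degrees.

1. ∠KTQ = 49°  [B on ray TK]
2. ∠KQT = 79°  [J on ray QK]
3. ∠QKT = 52°  [△KQT]

∠QKT = 52°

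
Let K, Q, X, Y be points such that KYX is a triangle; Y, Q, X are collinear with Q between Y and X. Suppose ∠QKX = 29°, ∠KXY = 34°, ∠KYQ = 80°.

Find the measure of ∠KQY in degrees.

∠KQY = 63°

1. ∠KXQ = 34°  [Q on ray XY]
2. ∠KQX = 117°  [△KQX]
3. ∠KQY = 63°  [linear pair at Q on YX]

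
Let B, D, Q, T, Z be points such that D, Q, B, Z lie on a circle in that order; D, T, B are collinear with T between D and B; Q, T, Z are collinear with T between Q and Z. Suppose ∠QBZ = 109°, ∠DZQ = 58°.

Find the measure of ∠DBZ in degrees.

∠DBZ = 51°

1. ∠QDZ = 71°  [cyclic DQBZ, opposite ∠D+∠B]
2. ∠DQZ = 51°  [△DQZ]
3. ∠DBZ = 51°  [same arc DZ]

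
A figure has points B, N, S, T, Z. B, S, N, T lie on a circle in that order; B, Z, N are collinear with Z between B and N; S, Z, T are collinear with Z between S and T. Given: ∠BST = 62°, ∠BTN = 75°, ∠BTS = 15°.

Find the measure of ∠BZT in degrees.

1. ∠BNT = 62°  [same arc BT]
2. ∠NBT = 43°  [△BNT]
3. ∠BZT = 122°  [△BZT]

∠BZT = 122°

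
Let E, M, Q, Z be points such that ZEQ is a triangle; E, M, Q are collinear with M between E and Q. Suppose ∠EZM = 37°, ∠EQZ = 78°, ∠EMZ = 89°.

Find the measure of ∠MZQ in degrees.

1. ∠MQZ = 78°  [M on ray QE]
2. ∠QMZ = 91°  [linear pair at M on EQ]
3. ∠MZQ = 11°  [△ZMQ]

∠MZQ = 11°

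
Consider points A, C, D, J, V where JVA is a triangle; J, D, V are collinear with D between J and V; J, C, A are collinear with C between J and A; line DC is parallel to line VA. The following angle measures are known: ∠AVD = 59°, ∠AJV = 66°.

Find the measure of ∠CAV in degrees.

∠CAV = 55°

1. ∠AVJ = 59°  [D on ray VJ]
2. ∠JAV = 55°  [△JVA]
3. ∠CAV = 55°  [C on ray AJ]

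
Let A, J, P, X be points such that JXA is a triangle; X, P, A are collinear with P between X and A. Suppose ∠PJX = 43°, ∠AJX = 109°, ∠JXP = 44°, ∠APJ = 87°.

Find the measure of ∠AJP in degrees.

1. ∠AXJ = 44°  [P on ray XA]
2. ∠JAX = 27°  [△JXA]
3. ∠JAP = 27°  [P on ray AX]
4. ∠AJP = 66°  [△JPA]

∠AJP = 66°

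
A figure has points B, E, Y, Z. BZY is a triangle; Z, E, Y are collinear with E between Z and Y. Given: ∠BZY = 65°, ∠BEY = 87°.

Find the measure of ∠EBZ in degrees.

1. ∠BZE = 65°  [E on ray ZY]
2. ∠BEZ = 93°  [linear pair at E on ZY]
3. ∠EBZ = 22°  [△BZE]

∠EBZ = 22°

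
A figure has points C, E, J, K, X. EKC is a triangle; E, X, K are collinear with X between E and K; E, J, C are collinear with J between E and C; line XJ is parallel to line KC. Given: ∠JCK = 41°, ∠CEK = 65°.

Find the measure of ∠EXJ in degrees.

1. ∠ECK = 41°  [J on ray CE]
2. ∠CKE = 74°  [△EKC]
3. ∠EXJ = 74°  [XJ∥KC, corresponding at X]

∠EXJ = 74°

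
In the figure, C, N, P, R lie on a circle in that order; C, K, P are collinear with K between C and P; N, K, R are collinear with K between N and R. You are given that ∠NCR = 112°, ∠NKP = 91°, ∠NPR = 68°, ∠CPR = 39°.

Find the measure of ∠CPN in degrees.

1. ∠CNR = 39°  [same arc CR]
2. ∠CRN = 29°  [△CNR]
3. ∠CPN = 29°  [same arc CN]

∠CPN = 29°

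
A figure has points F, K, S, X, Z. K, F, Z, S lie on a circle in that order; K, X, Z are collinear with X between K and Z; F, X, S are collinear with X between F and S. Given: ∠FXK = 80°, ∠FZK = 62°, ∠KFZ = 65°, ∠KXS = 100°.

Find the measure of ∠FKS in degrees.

1. ∠FSK = 62°  [same arc KF]
2. ∠FKZ = 53°  [△KFZ]
3. ∠KFS = 47°  [△KXF]
4. ∠FKS = 71°  [△KFS]

∠FKS = 71°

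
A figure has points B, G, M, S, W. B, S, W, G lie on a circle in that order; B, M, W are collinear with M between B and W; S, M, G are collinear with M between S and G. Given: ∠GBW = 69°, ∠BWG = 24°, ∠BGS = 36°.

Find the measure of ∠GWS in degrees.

1. ∠BSG = 24°  [same arc BG]
2. ∠GBS = 120°  [△BSG]
3. ∠GWS = 60°  [cyclic BSWG, opposite ∠B+∠W]

∠GWS = 60°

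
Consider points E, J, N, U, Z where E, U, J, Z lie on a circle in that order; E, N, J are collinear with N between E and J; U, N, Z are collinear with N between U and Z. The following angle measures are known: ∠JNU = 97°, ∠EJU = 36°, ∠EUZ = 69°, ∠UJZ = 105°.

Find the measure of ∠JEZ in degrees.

∠JEZ = 47°

1. ∠ENZ = 97°  [vertical angles at N]
2. ∠EZU = 36°  [same arc EU]
3. ∠JEZ = 47°  [△ENZ]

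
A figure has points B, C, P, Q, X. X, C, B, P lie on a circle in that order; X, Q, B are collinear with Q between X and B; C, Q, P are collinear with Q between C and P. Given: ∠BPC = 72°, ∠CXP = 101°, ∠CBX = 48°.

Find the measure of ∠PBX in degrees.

1. ∠CPX = 48°  [same arc XC]
2. ∠PCX = 31°  [△XCP]
3. ∠PBX = 31°  [same arc XP]

∠PBX = 31°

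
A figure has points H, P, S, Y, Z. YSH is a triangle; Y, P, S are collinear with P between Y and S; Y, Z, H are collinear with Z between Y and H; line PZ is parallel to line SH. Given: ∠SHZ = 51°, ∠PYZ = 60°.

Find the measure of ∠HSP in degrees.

∠HSP = 69°

1. ∠SHY = 51°  [Z on ray HY]
2. ∠HYS = 60°  [P on YS, Z on YH]
3. ∠HSY = 69°  [△YSH]
4. ∠HSP = 69°  [P on ray SY]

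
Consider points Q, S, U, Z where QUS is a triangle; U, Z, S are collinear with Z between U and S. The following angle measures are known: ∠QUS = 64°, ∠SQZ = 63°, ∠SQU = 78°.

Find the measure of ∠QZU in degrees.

∠QZU = 101°

1. ∠QSU = 38°  [△QUS]
2. ∠QSZ = 38°  [Z on ray SU]
3. ∠QZS = 79°  [△QZS]
4. ∠QZU = 101°  [linear pair at Z on US]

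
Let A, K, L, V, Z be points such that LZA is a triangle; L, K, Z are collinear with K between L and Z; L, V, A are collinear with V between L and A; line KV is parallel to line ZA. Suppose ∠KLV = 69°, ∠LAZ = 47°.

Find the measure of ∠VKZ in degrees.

1. ∠ALZ = 69°  [K on LZ, V on LA]
2. ∠AZL = 64°  [△LZA]
3. ∠LKV = 64°  [KV∥ZA, corresponding at K]
4. ∠VKZ = 116°  [linear pair at K on LZ]

∠VKZ = 116°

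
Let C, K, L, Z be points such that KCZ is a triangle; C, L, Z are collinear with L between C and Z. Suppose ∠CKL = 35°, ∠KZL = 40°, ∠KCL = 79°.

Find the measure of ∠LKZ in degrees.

∠LKZ = 26°

1. ∠CLK = 66°  [△KCL]
2. ∠KLZ = 114°  [linear pair at L on CZ]
3. ∠LKZ = 26°  [△KLZ]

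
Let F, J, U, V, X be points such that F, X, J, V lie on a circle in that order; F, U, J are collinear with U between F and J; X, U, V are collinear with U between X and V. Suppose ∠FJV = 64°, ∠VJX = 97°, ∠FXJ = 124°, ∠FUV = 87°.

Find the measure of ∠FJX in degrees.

1. ∠FXV = 64°  [same arc FV]
2. ∠VFX = 83°  [cyclic FXJV, opposite ∠F+∠J]
3. ∠FVX = 33°  [△FXV]
4. ∠FJX = 33°  [same arc FX]

∠FJX = 33°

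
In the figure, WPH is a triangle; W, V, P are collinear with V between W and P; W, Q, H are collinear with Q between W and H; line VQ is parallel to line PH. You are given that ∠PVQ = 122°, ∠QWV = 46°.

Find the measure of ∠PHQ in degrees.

1. ∠QVW = 58°  [linear pair at V on WP]
2. ∠VQW = 76°  [△WVQ]
3. ∠HQV = 104°  [linear pair at Q on WH]
4. ∠PHQ = 76°  [VQ∥PH, co-interior at H–Q]

∠PHQ = 76°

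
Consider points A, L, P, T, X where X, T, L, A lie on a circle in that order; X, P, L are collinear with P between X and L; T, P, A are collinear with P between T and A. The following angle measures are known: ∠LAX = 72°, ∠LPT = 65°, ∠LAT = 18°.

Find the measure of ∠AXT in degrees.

1. ∠LTX = 108°  [cyclic XTLA, opposite ∠T+∠A]
2. ∠TPX = 115°  [linear pair at P on XL]
3. ∠LXT = 18°  [same arc TL]
4. ∠TLX = 54°  [△XTL]
5. ∠ATX = 47°  [△XPT]
6. ∠TAX = 54°  [same arc XT]
7. ∠AXT = 79°  [△XTA]

∠AXT = 79°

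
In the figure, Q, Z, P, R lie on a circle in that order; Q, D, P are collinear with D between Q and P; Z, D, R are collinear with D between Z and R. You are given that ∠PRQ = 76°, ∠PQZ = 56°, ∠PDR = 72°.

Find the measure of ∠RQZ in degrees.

1. ∠PZQ = 104°  [cyclic QZPR, opposite ∠Z+∠R]
2. ∠QPZ = 20°  [△QZP]
3. ∠QDZ = 72°  [vertical angles at D]
4. ∠QRZ = 20°  [same arc QZ]
5. ∠QZR = 52°  [△QDZ]
6. ∠RQZ = 108°  [△QZR]

∠RQZ = 108°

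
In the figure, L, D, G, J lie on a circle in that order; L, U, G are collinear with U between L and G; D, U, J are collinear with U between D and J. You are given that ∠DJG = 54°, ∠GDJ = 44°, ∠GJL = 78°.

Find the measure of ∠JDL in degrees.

1. ∠GLJ = 44°  [same arc GJ]
2. ∠JGL = 58°  [△LGJ]
3. ∠JDL = 58°  [same arc LJ]

∠JDL = 58°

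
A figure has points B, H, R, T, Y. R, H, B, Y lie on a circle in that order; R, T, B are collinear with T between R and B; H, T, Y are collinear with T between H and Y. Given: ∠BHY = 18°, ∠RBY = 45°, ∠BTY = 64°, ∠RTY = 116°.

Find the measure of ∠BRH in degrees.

∠BRH = 71°

1. ∠RHY = 45°  [same arc RY]
2. ∠HTR = 64°  [vertical angles at T]
3. ∠BRH = 71°  [△RTH]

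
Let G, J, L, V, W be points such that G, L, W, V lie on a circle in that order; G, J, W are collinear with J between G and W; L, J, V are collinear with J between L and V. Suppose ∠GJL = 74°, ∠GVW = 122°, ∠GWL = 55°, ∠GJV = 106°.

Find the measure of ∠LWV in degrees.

1. ∠LJW = 106°  [linear pair at J on GW]
2. ∠GLW = 58°  [cyclic GLWV, opposite ∠L+∠V]
3. ∠LGW = 67°  [△GLW]
4. ∠VLW = 19°  [△LJW]
5. ∠LVW = 67°  [same arc LW]
6. ∠LWV = 94°  [△LWV]

∠LWV = 94°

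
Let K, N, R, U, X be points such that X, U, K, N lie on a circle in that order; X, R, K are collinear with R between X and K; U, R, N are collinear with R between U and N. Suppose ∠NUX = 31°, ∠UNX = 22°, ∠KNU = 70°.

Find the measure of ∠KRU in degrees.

1. ∠KXU = 70°  [same arc UK]
2. ∠URX = 79°  [△XRU]
3. ∠KRU = 101°  [linear pair at R on XK]

∠KRU = 101°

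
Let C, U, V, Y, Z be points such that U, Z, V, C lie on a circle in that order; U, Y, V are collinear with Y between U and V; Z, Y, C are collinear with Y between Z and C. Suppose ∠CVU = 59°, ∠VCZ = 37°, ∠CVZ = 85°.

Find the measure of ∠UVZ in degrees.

1. ∠CZU = 59°  [same arc UC]
2. ∠CUZ = 95°  [cyclic UZVC, opposite ∠U+∠V]
3. ∠UCZ = 26°  [△UZC]
4. ∠UVZ = 26°  [same arc UZ]

∠UVZ = 26°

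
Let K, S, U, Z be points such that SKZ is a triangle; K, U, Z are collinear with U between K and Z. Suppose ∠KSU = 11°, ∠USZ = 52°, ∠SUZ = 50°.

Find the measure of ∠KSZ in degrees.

∠KSZ = 63°

1. ∠SZU = 78°  [△SUZ]
2. ∠KUS = 130°  [linear pair at U on KZ]
3. ∠KZS = 78°  [U on ray ZK]
4. ∠SKU = 39°  [△SKU]
5. ∠SKZ = 39°  [U on ray KZ]
6. ∠KSZ = 63°  [△SKZ]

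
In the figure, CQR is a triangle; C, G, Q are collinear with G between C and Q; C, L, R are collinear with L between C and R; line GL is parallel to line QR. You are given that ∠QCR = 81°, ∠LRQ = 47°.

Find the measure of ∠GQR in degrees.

1. ∠CRQ = 47°  [L on ray RC]
2. ∠CQR = 52°  [△CQR]
3. ∠GQR = 52°  [G on ray QC]

∠GQR = 52°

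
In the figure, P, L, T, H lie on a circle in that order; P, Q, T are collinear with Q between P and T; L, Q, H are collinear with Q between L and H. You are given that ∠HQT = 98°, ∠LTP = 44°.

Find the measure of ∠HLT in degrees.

∠HLT = 54°

1. ∠LQP = 98°  [vertical angles at Q]
2. ∠LQT = 82°  [linear pair at Q on PT]
3. ∠HLT = 54°  [△LQT]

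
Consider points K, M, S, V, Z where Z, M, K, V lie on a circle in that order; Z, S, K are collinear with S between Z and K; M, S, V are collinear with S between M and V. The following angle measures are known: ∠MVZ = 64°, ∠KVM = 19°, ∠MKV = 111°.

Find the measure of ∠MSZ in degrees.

∠MSZ = 114°

1. ∠MKZ = 64°  [same arc ZM]
2. ∠KMV = 50°  [△MKV]
3. ∠KSM = 66°  [△MSK]
4. ∠MSZ = 114°  [linear pair at S on ZK]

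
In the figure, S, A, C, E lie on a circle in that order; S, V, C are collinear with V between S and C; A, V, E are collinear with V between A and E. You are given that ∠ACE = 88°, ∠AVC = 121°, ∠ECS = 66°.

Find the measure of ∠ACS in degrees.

1. ∠ASE = 92°  [cyclic SACE, opposite ∠S+∠C]
2. ∠EAS = 66°  [same arc SE]
3. ∠AES = 22°  [△SAE]
4. ∠ACS = 22°  [same arc SA]

∠ACS = 22°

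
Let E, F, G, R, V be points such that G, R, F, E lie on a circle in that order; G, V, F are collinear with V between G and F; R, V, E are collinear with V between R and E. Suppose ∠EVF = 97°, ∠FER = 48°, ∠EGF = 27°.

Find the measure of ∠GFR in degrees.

∠GFR = 70°

1. ∠GVR = 97°  [vertical angles at V]
2. ∠ERF = 27°  [same arc FE]
3. ∠FVR = 83°  [linear pair at V on GF]
4. ∠GFR = 70°  [△RVF]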